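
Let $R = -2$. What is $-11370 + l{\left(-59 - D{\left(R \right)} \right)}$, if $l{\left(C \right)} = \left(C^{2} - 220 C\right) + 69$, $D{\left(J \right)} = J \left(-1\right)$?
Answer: $5840$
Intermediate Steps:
$D{\left(J \right)} = - J$
$l{\left(C \right)} = 69 + C^{2} - 220 C$
$-11370 + l{\left(-59 - D{\left(R \right)} \right)} = -11370 + \left(69 + \left(-59 - \left(-1\right) \left(-2\right)\right)^{2} - 220 \left(-59 - \left(-1\right) \left(-2\right)\right)\right) = -11370 + \left(69 + \left(-59 - 2\right)^{2} - 220 \left(-59 - 2\right)\right) = -11370 + \left(69 + \left(-61\right)^{2} - -13420\right) = -11370 + \left(69 + 3721 + 13420\right) = -11370 + 17210 = 5840$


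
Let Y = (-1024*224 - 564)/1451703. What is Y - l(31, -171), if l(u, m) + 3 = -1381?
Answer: 2008927012/1451703 ≈ 1383.8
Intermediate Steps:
l(u, m) = -1384 (l(u, m) = -3 - 1381 = -1384)
Y = -229940/1451703 (Y = (-229376 - 564)*(1/1451703) = -229940*1/1451703 = -229940/1451703 ≈ -0.15839)
Y - l(31, -171) = -229940/1451703 - 1*(-1384) = -229940/1451703 + 1384 = 2008927012/1451703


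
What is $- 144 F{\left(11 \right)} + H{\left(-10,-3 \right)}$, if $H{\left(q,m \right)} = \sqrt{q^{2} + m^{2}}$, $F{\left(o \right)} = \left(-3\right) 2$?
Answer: $864 + \sqrt{109} \approx 874.44$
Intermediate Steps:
$F{\left(o \right)} = -6$
$H{\left(q,m \right)} = \sqrt{m^{2} + q^{2}}$
$- 144 F{\left(11 \right)} + H{\left(-10,-3 \right)} = \left(-144\right) \left(-6\right) + \sqrt{\left(-3\right)^{2} + \left(-10\right)^{2}} = 864 + \sqrt{9 + 100} = 864 + \sqrt{109}$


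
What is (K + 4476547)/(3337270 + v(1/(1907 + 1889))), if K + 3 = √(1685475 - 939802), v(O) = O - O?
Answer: 2238272/1668635 + √745673/3337270 ≈ 1.3416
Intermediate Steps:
v(O) = 0
K = -3 + √745673 (K = -3 + √(1685475 - 939802) = -3 + √745673 ≈ 860.52)
(K + 4476547)/(3337270 + v(1/(1907 + 1889))) = ((-3 + √745673) + 4476547)/(3337270 + 0) = (4476544 + √745673)/3337270 = (4476544 + √745673)*(1/3337270) = 2238272/1668635 + √745673/3337270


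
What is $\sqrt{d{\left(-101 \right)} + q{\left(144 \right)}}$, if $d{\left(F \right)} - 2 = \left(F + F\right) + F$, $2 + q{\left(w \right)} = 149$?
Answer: $i \sqrt{154} \approx 12.41 i$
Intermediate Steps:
$q{\left(w \right)} = 147$ ($q{\left(w \right)} = -2 + 149 = 147$)
$d{\left(F \right)} = 2 + 3 F$ ($d{\left(F \right)} = 2 + \left(\left(F + F\right) + F\right) = 2 + \left(2 F + F\right) = 2 + 3 F$)
$\sqrt{d{\left(-101 \right)} + q{\left(144 \right)}} = \sqrt{\left(2 + 3 \left(-101\right)\right) + 147} = \sqrt{\left(2 - 303\right) + 147} = \sqrt{-301 + 147} = \sqrt{-154} = i \sqrt{154}$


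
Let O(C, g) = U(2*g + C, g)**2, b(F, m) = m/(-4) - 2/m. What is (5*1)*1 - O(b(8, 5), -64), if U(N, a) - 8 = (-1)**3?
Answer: -44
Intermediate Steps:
b(F, m) = -2/m - m/4 (b(F, m) = m*(-1/4) - 2/m = -m/4 - 2/m = -2/m - m/4)
U(N, a) = 7 (U(N, a) = 8 + (-1)**3 = 8 - 1 = 7)
O(C, g) = 49 (O(C, g) = 7**2 = 49)
(5*1)*1 - O(b(8, 5), -64) = (5*1)*1 - 1*49 = 5*1 - 49 = 5 - 49 = -44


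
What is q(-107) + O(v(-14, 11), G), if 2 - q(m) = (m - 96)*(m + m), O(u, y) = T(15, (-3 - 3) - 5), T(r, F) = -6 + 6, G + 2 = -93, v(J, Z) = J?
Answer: -43440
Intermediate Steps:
G = -95 (G = -2 - 93 = -95)
T(r, F) = 0
O(u, y) = 0
q(m) = 2 - 2*m*(-96 + m) (q(m) = 2 - (m - 96)*(m + m) = 2 - (-96 + m)*2*m = 2 - 2*m*(-96 + m))
q(-107) + O(v(-14, 11), G) = (2 - 2*(-107)² + 192*(-107)) + 0 = (2 - 2*11449 - 20544) + 0 = (2 - 22898 - 20544) + 0 = -43440 + 0 = -43440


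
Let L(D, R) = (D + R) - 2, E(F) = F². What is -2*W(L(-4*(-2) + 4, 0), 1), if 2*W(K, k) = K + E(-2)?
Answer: -14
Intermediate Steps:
L(D, R) = -2 + D + R
W(K, k) = 2 + K/2 (W(K, k) = (K + (-2)²)/2 = (K + 4)/2 = (4 + K)/2 = 2 + K/2)
-2*W(L(-4*(-2) + 4, 0), 1) = -2*(2 + (-2 + (-4*(-2) + 4) + 0)/2) = -2*(2 + (-2 + (8 + 4) + 0)/2) = -2*(2 + (-2 + 12 + 0)/2) = -2*(2 + (½)*10) = -2*(2 + 5) = -2*7 = -14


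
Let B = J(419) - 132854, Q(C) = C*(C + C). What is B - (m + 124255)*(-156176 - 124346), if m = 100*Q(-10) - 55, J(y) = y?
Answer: 40451139965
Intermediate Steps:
Q(C) = 2*C**2 (Q(C) = C*(2*C) = 2*C**2)
B = -132435 (B = 419 - 132854 = -132435)
m = 19945 (m = 100*(2*(-10)**2) - 55 = 100*(2*100) - 55 = 100*200 - 55 = 20000 - 55 = 19945)
B - (m + 124255)*(-156176 - 124346) = -132435 - (19945 + 124255)*(-156176 - 124346) = -132435 - 144200*(-280522) = -132435 - 1*(-40451272400) = -132435 + 40451272400 = 40451139965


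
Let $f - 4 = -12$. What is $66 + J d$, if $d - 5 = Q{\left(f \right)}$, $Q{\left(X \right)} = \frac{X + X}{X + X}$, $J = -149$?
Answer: $-828$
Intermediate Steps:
$f = -8$ ($f = 4 - 12 = -8$)
$Q{\left(X \right)} = 1$ ($Q{\left(X \right)} = \frac{2 X}{2 X} = 2 X \frac{1}{2 X} = 1$)
$d = 6$ ($d = 5 + 1 = 6$)
$66 + J d = 66 - 894 = -828$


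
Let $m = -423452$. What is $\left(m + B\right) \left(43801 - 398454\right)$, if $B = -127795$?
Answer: $195501402291$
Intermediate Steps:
$\left(m + B\right) \left(43801 - 398454\right) = \left(-423452 - 127795\right) \left(43801 - 398454\right) = \left(-551247\right) \left(-354653\right) = 195501402291$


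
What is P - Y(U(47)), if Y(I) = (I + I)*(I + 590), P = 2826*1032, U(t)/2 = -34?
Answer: 2987424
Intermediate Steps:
U(t) = -68 (U(t) = 2*(-34) = -68)
P = 2916432
Y(I) = 2*I*(590 + I) (Y(I) = (2*I)*(590 + I) = 2*I*(590 + I))
P - Y(U(47)) = 2916432 - 2*(-68)*(590 - 68) = 2916432 - 2*(-68)*522 = 2916432 - 1*(-70992) = 2916432 + 70992 = 2987424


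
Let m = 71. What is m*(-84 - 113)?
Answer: -13987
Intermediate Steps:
m*(-84 - 113) = 71*(-84 - 113) = 71*(-197) = -13987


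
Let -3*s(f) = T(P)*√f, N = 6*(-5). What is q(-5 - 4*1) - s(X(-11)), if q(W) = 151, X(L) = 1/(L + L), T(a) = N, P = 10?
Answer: 151 - 5*I*√22/11 ≈ 151.0 - 2.132*I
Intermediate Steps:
N = -30
T(a) = -30
X(L) = 1/(2*L)
s(f) = 10*√f (s(f) = -(-10)*√f = 10*√f)
q(-5 - 4*1) - s(X(-11)) = 151 - 10*√((½)/(-11)) = 151 - 10*√((½)*(-1/11)) = 151 - 10*√(-1/22) = 151 - 10*I*√22/22 = 151 - 5*I*√22/11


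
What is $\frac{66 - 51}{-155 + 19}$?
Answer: $- \frac{15}{136} \approx -0.11029$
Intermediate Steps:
$\frac{66 - 51}{-155 + 19} = \frac{1}{-136} \cdot 15 = \left(- \frac{1}{136}\right) 15 = - \frac{15}{136}$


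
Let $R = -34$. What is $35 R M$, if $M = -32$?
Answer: $38080$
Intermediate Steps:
$35 R M = 35 \left(-34\right) \left(-32\right) = \left(-1190\right) \left(-32\right) = 38080$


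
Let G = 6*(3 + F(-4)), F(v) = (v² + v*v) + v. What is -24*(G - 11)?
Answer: -4200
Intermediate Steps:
F(v) = v + 2*v² (F(v) = (v² + v²) + v = 2*v² + v = v + 2*v²)
G = 186 (G = 6*(3 - 4*(1 + 2*(-4))) = 6*(3 - 4*(1 - 8)) = 6*(3 - 4*(-7)) = 6*(3 + 28) = 6*31 = 186)
-24*(G - 11) = -24*(186 - 11) = -24*175 = -4200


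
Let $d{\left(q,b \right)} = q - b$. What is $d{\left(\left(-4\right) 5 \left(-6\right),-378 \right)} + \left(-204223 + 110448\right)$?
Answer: $-93277$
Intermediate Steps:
$d{\left(\left(-4\right) 5 \left(-6\right),-378 \right)} + \left(-204223 + 110448\right) = \left(\left(-4\right) 5 \left(-6\right) - -378\right) + \left(-204223 + 110448\right) = \left(\left(-20\right) \left(-6\right) + 378\right) - 93775 = \left(120 + 378\right) - 93775 = 498 - 93775 = -93277$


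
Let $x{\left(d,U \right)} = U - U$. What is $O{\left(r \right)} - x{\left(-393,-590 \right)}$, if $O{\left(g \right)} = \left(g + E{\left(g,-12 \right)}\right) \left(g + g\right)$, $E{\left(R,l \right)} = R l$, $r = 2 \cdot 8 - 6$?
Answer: $-2200$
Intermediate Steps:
$x{\left(d,U \right)} = 0$
$r = 10$ ($r = 16 - 6 = 10$)
$O{\left(g \right)} = - 22 g^{2}$ ($O{\left(g \right)} = \left(g + g \left(-12\right)\right) \left(g + g\right) = \left(g - 12 g\right) 2 g = - 11 g 2 g = - 22 g^{2}$)
$O{\left(r \right)} - x{\left(-393,-590 \right)} = - 22 \cdot 10^{2} - 0 = \left(-22\right) 100 + 0 = -2200 + 0 = -2200$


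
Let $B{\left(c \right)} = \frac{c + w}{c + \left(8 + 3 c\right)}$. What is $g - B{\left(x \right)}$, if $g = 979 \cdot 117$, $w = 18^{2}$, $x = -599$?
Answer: $\frac{273528409}{2388} \approx 1.1454 \cdot 10^{5}$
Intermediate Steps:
$w = 324$
$B{\left(c \right)} = \frac{324 + c}{8 + 4 c}$ ($B{\left(c \right)} = \frac{c + 324}{c + \left(8 + 3 c\right)} = \frac{324 + c}{8 + 4 c}$)
$g = 114543$
$g - B{\left(x \right)} = 114543 - \frac{324 - 599}{4 \left(2 - 599\right)} = 114543 - \frac{1}{4} \frac{1}{-597} \left(-275\right) = 114543 - \frac{1}{4} \left(- \frac{1}{597}\right) \left(-275\right) = 114543 - \frac{275}{2388} = \frac{273528409}{2388}$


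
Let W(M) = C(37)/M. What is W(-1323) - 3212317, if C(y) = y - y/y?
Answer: -472210603/147 ≈ -3.2123e+6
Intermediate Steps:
C(y) = -1 + y (C(y) = y - 1*1 = y - 1 = -1 + y)
W(M) = 36/M (W(M) = (-1 + 37)/M = 36/M)
W(-1323) - 3212317 = 36/(-1323) - 3212317 = 36*(-1/1323) - 3212317 = -4/147 - 3212317 = -472210603/147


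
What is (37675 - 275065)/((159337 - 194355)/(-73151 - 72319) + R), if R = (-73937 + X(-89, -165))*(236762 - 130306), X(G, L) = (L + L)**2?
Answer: -17266561650/270721206762589 ≈ -6.3780e-5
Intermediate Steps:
X(G, L) = 4*L**2 (X(G, L) = (2*L)**2 = 4*L**2)
R = 3722021128 (R = (-73937 + 4*(-165)**2)*(236762 - 130306) = (-73937 + 4*27225)*106456 = (-73937 + 108900)*106456 = 34963*106456 = 3722021128)
(37675 - 275065)/((159337 - 194355)/(-73151 - 72319) + R) = (37675 - 275065)/((159337 - 194355)/(-73151 - 72319) + 3722021128) = -237390/(-35018/(-145470) + 3722021128) = -237390/(-35018*(-1/145470) + 3722021128) = -237390/(17509/72735 + 3722021128) = -237390/270721206762589/72735 = -237390*72735/270721206762589 = -17266561650/270721206762589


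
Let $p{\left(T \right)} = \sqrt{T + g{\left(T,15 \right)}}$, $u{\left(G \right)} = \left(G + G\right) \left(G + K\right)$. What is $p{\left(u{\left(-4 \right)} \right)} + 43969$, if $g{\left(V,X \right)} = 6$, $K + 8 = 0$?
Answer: $43969 + \sqrt{102} \approx 43979.0$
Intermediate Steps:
$K = -8$ ($K = -8 + 0 = -8$)
$u{\left(G \right)} = 2 G \left(-8 + G\right)$ ($u{\left(G \right)} = \left(G + G\right) \left(G - 8\right) = 2 G \left(-8 + G\right)$)
$p{\left(T \right)} = \sqrt{6 + T}$ ($p{\left(T \right)} = \sqrt{T + 6} = \sqrt{6 + T}$)
$p{\left(u{\left(-4 \right)} \right)} + 43969 = \sqrt{6 + 2 \left(-4\right) \left(-8 - 4\right)} + 43969 = \sqrt{6 + 2 \left(-4\right) \left(-12\right)} + 43969 = \sqrt{6 + 96} + 43969 = \sqrt{102} + 43969 = 43969 + \sqrt{102}$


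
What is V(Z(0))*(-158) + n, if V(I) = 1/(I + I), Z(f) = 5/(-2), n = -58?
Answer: -132/5 ≈ -26.400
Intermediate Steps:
Z(f) = -5/2 (Z(f) = 5*(-1/2) = -5/2)
V(I) = 1/(2*I)
V(Z(0))*(-158) + n = (1/(2*(-5/2)))*(-158) - 58 = ((1/2)*(-2/5))*(-158) - 58 = -1/5*(-158) - 58 = 158/5 - 58 = -132/5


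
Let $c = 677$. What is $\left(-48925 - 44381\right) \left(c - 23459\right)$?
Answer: $2125697292$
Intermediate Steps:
$\left(-48925 - 44381\right) \left(c - 23459\right) = \left(-48925 - 44381\right) \left(677 - 23459\right) = \left(-93306\right) \left(-22782\right) = 2125697292$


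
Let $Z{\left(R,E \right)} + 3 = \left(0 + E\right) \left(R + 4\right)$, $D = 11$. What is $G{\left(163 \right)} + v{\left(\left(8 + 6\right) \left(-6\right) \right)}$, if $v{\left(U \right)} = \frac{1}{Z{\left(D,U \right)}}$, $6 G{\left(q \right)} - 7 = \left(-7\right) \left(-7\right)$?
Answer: $\frac{3929}{421} \approx 9.3325$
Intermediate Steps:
$Z{\left(R,E \right)} = -3 + E \left(4 + R\right)$ ($Z{\left(R,E \right)} = -3 + \left(0 + E\right) \left(R + 4\right) = -3 + E \left(4 + R\right)$)
$G{\left(q \right)} = \frac{28}{3}$ ($G{\left(q \right)} = \frac{7}{6} + \frac{\left(-7\right) \left(-7\right)}{6} = \frac{7}{6} + \frac{1}{6} \cdot 49 = \frac{7}{6} + \frac{49}{6} = \frac{28}{3}$)
$v{\left(U \right)} = \frac{1}{-3 + 15 U}$ ($v{\left(U \right)} = \frac{1}{-3 + 4 U + U 11} = \frac{1}{-3 + 4 U + 11 U} = \frac{1}{-3 + 15 U}$)
$G{\left(163 \right)} + v{\left(\left(8 + 6\right) \left(-6\right) \right)} = \frac{28}{3} + \frac{1}{3 \left(-1 + 5 \left(8 + 6\right) \left(-6\right)\right)} = \frac{28}{3} + \frac{1}{3 \left(-1 + 5 \cdot 14 \left(-6\right)\right)} = \frac{28}{3} + \frac{1}{3 \left(-1 + 5 \left(-84\right)\right)} = \frac{28}{3} + \frac{1}{3 \left(-1 - 420\right)} = \frac{28}{3} + \frac{1}{3 \left(-421\right)} = \frac{28}{3} + \frac{1}{3} \left(- \frac{1}{421}\right) = \frac{28}{3} - \frac{1}{1263} = \frac{3929}{421}$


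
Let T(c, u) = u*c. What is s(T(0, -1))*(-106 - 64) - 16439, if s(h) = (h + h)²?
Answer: -16439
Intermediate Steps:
T(c, u) = c*u
s(h) = 4*h² (s(h) = (2*h)² = 4*h²)
s(T(0, -1))*(-106 - 64) - 16439 = (4*(0*(-1))²)*(-106 - 64) - 16439 = (4*0²)*(-170) - 16439 = (4*0)*(-170) - 16439 = 0*(-170) - 16439 = 0 - 16439 = -16439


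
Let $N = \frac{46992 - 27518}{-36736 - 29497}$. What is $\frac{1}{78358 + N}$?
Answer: $\frac{619}{48503420} \approx 1.2762 \cdot 10^{-5}$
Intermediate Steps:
$N = - \frac{182}{619}$ ($N = \frac{46992 - 27518}{-66233} = 19474 \left(- \frac{1}{66233}\right) = - \frac{182}{619} \approx -0.29402$)
$\frac{1}{78358 + N} = \frac{1}{78358 - \frac{182}{619}} = \frac{1}{\frac{48503420}{619}} = \frac{619}{48503420}$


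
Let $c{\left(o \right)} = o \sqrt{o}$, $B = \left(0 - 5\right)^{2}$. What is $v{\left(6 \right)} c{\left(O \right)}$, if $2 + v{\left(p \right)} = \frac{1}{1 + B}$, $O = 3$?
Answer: $- \frac{153 \sqrt{3}}{26} \approx -10.192$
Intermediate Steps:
$B = 25$ ($B = \left(-5\right)^{2} = 25$)
$c{\left(o \right)} = o^{\frac{3}{2}}$
$v{\left(p \right)} = - \frac{51}{26}$ ($v{\left(p \right)} = -2 + \frac{1}{1 + 25} = -2 + \frac{1}{26} = - \frac{51}{26}$)
$v{\left(6 \right)} c{\left(O \right)} = - \frac{51 \cdot 3^{\frac{3}{2}}}{26} = - \frac{51 \cdot 3 \sqrt{3}}{26} = - \frac{153 \sqrt{3}}{26}$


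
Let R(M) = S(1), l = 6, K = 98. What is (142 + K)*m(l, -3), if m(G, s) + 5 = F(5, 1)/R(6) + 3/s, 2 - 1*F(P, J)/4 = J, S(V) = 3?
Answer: -1120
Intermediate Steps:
F(P, J) = 8 - 4*J
R(M) = 3
m(G, s) = -11/3 + 3/s (m(G, s) = -5 + ((8 - 4*1)/3 + 3/s) = -5 + ((8 - 4)*(⅓) + 3/s) = -5 + (4*(⅓) + 3/s) = -5 + (4/3 + 3/s) = -11/3 + 3/s)
(142 + K)*m(l, -3) = (142 + 98)*(-11/3 + 3/(-3)) = 240*(-11/3 + 3*(-⅓)) = 240*(-11/3 - 1) = 240*(-14/3) = -1120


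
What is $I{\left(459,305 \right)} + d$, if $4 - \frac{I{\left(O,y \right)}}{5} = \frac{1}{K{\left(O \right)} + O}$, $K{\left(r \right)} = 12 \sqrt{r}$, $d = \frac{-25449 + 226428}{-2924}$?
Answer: $- \frac{8980361}{184212} + \frac{4 \sqrt{51}}{3213} \approx -48.741$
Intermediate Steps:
$d = - \frac{200979}{2924}$ ($d = 200979 \left(- \frac{1}{2924}\right) = - \frac{200979}{2924} \approx -68.734$)
$I{\left(O,y \right)} = 20 - \frac{5}{O + 12 \sqrt{O}}$ ($I{\left(O,y \right)} = 20 - \frac{5}{12 \sqrt{O} + O} = 20 - \frac{5}{O + 12 \sqrt{O}}$)
$I{\left(459,305 \right)} + d = \frac{5 \left(-1 + 4 \cdot 459 + 48 \sqrt{459}\right)}{459 + 12 \sqrt{459}} - \frac{200979}{2924} = \frac{5 \left(-1 + 1836 + 48 \cdot 3 \sqrt{51}\right)}{459 + 12 \cdot 3 \sqrt{51}} - \frac{200979}{2924} = \frac{5 \left(-1 + 1836 + 144 \sqrt{51}\right)}{459 + 36 \sqrt{51}} - \frac{200979}{2924} = \frac{5 \left(1835 + 144 \sqrt{51}\right)}{459 + 36 \sqrt{51}} - \frac{200979}{2924} = - \frac{200979}{2924} + \frac{5 \left(1835 + 144 \sqrt{51}\right)}{459 + 36 \sqrt{51}}$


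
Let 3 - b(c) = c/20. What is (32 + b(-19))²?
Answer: 516961/400 ≈ 1292.4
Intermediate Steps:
b(c) = 3 - c/20
(32 + b(-19))² = (32 + (3 - 1/20*(-19)))² = (32 + (3 + 19/20))² = (32 + 79/20)² = (719/20)² = 516961/400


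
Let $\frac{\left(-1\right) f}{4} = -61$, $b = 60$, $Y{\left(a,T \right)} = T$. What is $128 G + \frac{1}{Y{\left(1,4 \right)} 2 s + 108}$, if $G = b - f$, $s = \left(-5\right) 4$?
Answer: $- \frac{1224705}{52} \approx -23552.0$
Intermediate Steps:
$s = -20$
$f = 244$ ($f = \left(-4\right) \left(-61\right) = 244$)
$G = -184$ ($G = 60 - 244 = -184$)
$128 G + \frac{1}{Y{\left(1,4 \right)} 2 s + 108} = 128 \left(-184\right) + \frac{1}{4 \cdot 2 \left(-20\right) + 108} = -23552 + \frac{1}{8 \left(-20\right) + 108} = -23552 + \frac{1}{-160 + 108} = -23552 + \frac{1}{-52} = -23552 - \frac{1}{52} = - \frac{1224705}{52}$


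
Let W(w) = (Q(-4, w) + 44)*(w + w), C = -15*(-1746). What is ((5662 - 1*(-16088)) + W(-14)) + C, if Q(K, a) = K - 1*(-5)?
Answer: 46680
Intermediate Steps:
Q(K, a) = 5 + K (Q(K, a) = K + 5 = 5 + K)
C = 26190
W(w) = 90*w (W(w) = ((5 - 4) + 44)*(w + w) = (1 + 44)*(2*w) = 45*(2*w) = 90*w)
((5662 - 1*(-16088)) + W(-14)) + C = ((5662 - 1*(-16088)) + 90*(-14)) + 26190 = ((5662 + 16088) - 1260) + 26190 = (21750 - 1260) + 26190 = 20490 + 26190 = 46680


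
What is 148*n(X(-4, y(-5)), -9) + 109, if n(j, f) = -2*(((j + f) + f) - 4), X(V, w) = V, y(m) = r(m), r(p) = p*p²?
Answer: 7805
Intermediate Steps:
r(p) = p³
y(m) = m³
n(j, f) = 8 - 4*f - 2*j (n(j, f) = -2*(((f + j) + f) - 4) = -2*((j + 2*f) - 4) = -2*(-4 + j + 2*f) = 8 - 4*f - 2*j)
148*n(X(-4, y(-5)), -9) + 109 = 148*(8 - 4*(-9) - 2*(-4)) + 109 = 148*(8 + 36 + 8) + 109 = 148*52 + 109 = 7696 + 109 = 7805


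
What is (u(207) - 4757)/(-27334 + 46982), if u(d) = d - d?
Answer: -4757/19648 ≈ -0.24211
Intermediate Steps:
u(d) = 0
(u(207) - 4757)/(-27334 + 46982) = (0 - 4757)/(-27334 + 46982) = -4757/19648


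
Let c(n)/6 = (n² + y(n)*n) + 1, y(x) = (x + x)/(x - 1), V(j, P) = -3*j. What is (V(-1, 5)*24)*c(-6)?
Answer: 80784/7 ≈ 11541.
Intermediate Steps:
y(x) = 2*x/(-1 + x) (y(x) = (2*x)/(-1 + x) = 2*x/(-1 + x))
c(n) = 6 + 6*n² + 12*n²/(-1 + n) (c(n) = 6*((n² + (2*n/(-1 + n))*n) + 1) = 6*((n² + 2*n²/(-1 + n)) + 1) = 6*(1 + n² + 2*n²/(-1 + n)) = 6 + 6*n² + 12*n²/(-1 + n))
(V(-1, 5)*24)*c(-6) = (-3*(-1)*24)*(6*(2*(-6)² + (1 + (-6)²)*(-1 - 6))/(-1 - 6)) = (3*24)*(6*(2*36 + (1 + 36)*(-7))/(-7)) = 72*(6*(-⅐)*(72 + 37*(-7))) = 72*(6*(-⅐)*(72 - 259)) = 72*(6*(-⅐)*(-187)) = 72*(1122/7) = 80784/7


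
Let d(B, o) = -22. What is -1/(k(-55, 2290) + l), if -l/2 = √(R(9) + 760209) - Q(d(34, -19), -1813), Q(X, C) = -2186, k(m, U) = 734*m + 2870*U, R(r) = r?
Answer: -3263779/21304505201246 - √760218/21304505201246 ≈ -1.5324e-7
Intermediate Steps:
l = -4372 - 2*√760218 (l = -2*(√(9 + 760209) - 1*(-2186)) = -2*(√760218 + 2186) = -2*(2186 + √760218) = -4372 - 2*√760218 ≈ -6115.8)
-1/(k(-55, 2290) + l) = -1/((734*(-55) + 2870*2290) + (-4372 - 2*√760218)) = -1/((-40370 + 6572300) + (-4372 - 2*√760218)) = -1/(6531930 + (-4372 - 2*√760218)) = -1/(6527558 - 2*√760218)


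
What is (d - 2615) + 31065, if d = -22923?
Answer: 5527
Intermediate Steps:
(d - 2615) + 31065 = (-22923 - 2615) + 31065 = -25538 + 31065 = 5527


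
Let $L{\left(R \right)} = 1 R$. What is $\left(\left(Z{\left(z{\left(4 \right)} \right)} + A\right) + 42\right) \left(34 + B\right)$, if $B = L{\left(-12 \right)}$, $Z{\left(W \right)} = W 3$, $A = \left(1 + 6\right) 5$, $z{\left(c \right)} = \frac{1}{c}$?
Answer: $\frac{3421}{2} \approx 1710.5$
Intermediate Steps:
$L{\left(R \right)} = R$
$A = 35$ ($A = 7 \cdot 5 = 35$)
$Z{\left(W \right)} = 3 W$
$B = -12$
$\left(\left(Z{\left(z{\left(4 \right)} \right)} + A\right) + 42\right) \left(34 + B\right) = \left(\left(\frac{3}{4} + 35\right) + 42\right) \left(34 - 12\right) = \left(\left(3 \cdot \frac{1}{4} + 35\right) + 42\right) 22 = \left(\left(\frac{3}{4} + 35\right) + 42\right) 22 = \left(\frac{143}{4} + 42\right) 22 = \frac{311}{4} \cdot 22 = \frac{3421}{2}$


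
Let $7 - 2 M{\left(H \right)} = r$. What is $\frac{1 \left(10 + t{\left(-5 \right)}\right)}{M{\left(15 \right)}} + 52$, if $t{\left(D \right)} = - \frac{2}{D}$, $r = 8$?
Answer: $\frac{156}{5} \approx 31.2$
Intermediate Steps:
$M{\left(H \right)} = - \frac{1}{2}$ ($M{\left(H \right)} = \frac{7}{2} - 4 = - \frac{1}{2}$)
$\frac{1 \left(10 + t{\left(-5 \right)}\right)}{M{\left(15 \right)}} + 52 = \frac{1 \left(10 - \frac{2}{-5}\right)}{- \frac{1}{2}} + 52 = 1 \left(10 - - \frac{2}{5}\right) \left(-2\right) + 52 = 1 \left(10 + \frac{2}{5}\right) \left(-2\right) + 52 = 1 \cdot \frac{52}{5} \left(-2\right) + 52 = \frac{52}{5} \left(-2\right) + 52 = - \frac{104}{5} + 52 = \frac{156}{5}$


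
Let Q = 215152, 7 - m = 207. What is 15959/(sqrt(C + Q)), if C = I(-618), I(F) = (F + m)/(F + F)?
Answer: 15959*sqrt(82171965210)/132964345 ≈ 34.406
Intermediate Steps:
m = -200 (m = 7 - 1*207 = 7 - 207 = -200)
I(F) = (-200 + F)/(2*F) (I(F) = (F - 200)/(F + F) = (-200 + F)/((2*F)) = (-200 + F)*(1/(2*F)) = (-200 + F)/(2*F))
C = 409/618 (C = (1/2)*(-200 - 618)/(-618) = (1/2)*(-1/618)*(-818) = 409/618 ≈ 0.66181)
15959/(sqrt(C + Q)) = 15959/(sqrt(409/618 + 215152)) = 15959/(sqrt(132964345/618)) = 15959/((sqrt(82171965210)/618)) = 15959*(sqrt(82171965210)/132964345) = 15959*sqrt(82171965210)/132964345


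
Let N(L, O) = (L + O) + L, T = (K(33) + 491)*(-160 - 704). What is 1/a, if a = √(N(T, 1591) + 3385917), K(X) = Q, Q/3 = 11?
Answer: √620509/1241018 ≈ 0.00063474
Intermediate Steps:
Q = 33 (Q = 3*11 = 33)
K(X) = 33
T = -452736 (T = (33 + 491)*(-160 - 704) = 524*(-864) = -452736)
N(L, O) = O + 2*L
a = 2*√620509 (a = √((1591 + 2*(-452736)) + 3385917) = √((1591 - 905472) + 3385917) = √(-903881 + 3385917) = √2482036 = 2*√620509 ≈ 1575.4)
1/a = 1/(2*√620509) = √620509/1241018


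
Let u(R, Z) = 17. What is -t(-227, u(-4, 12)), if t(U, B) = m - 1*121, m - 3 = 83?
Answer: 35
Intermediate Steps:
m = 86 (m = 3 + 83 = 86)
t(U, B) = -35 (t(U, B) = 86 - 1*121 = 86 - 121 = -35)
-t(-227, u(-4, 12)) = -1*(-35) = 35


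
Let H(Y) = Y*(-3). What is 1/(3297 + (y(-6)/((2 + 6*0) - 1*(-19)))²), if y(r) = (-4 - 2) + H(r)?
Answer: 49/161569 ≈ 0.00030328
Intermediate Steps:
H(Y) = -3*Y
y(r) = -6 - 3*r (y(r) = (-4 - 2) - 3*r = -6 - 3*r)
1/(3297 + (y(-6)/((2 + 6*0) - 1*(-19)))²) = 1/(3297 + ((-6 - 3*(-6))/((2 + 6*0) - 1*(-19)))²) = 1/(3297 + ((-6 + 18)/((2 + 0) + 19))²) = 1/(3297 + (12/(2 + 19))²) = 1/(3297 + (12/21)²) = 1/(3297 + (12*(1/21))²) = 1/(3297 + (4/7)²) = 1/(3297 + 16/49) = 1/(161569/49) = 49/161569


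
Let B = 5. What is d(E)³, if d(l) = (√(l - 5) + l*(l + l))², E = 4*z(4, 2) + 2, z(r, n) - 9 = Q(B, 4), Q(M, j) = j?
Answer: 39630618614224209468961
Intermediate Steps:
z(r, n) = 13 (z(r, n) = 9 + 4 = 13)
E = 54 (E = 4*13 + 2 = 52 + 2 = 54)
d(l) = (√(-5 + l) + 2*l²)² (d(l) = (√(-5 + l) + l*(2*l))² = (√(-5 + l) + 2*l²)²)
d(E)³ = ((√(-5 + 54) + 2*54²)²)³ = ((√49 + 2*2916)²)³ = ((7 + 5832)²)³ = (5839²)³ = 34093921³ = 39630618614224209468961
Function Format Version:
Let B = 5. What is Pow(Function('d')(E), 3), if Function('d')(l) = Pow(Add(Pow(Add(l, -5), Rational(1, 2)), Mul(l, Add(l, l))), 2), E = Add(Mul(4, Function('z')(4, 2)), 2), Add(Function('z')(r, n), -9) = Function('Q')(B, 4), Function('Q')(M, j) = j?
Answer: 39630618614224209468961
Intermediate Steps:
Function('z')(r, n) = 13 (Function('z')(r, n) = Add(9, 4) = 13)
E = 54 (E = Add(Mul(4, 13), 2) = Add(52, 2) = 54)
Function('d')(l) = Pow(Add(Pow(Add(-5, l), Rational(1, 2)), Mul(2, Pow(l, 2))), 2) (Function('d')(l) = Pow(Add(Pow(Add(-5, l), Rational(1, 2)), Mul(l, Mul(2, l))), 2) = Pow(Add(Pow(Add(-5, l), Rational(1, 2)), Mul(2, Pow(l, 2))), 2))
Pow(Function('d')(E), 3) = Pow(Pow(Add(Pow(Add(-5, 54), Rational(1, 2)), Mul(2, Pow(54, 2))), 2), 3) = Pow(Pow(Add(Pow(49, Rational(1, 2)), Mul(2, 2916)), 2), 3) = Pow(Pow(Add(7, 5832), 2), 3) = Pow(Pow(5839, 2), 3) = Pow(34093921, 3) = 39630618614224209468961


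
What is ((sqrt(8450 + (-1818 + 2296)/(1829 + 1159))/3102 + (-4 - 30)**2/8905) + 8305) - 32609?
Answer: -216425964/8905 + sqrt(2095673474)/1544796 ≈ -24304.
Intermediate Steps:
((sqrt(8450 + (-1818 + 2296)/(1829 + 1159))/3102 + (-4 - 30)**2/8905) + 8305) - 32609 = ((sqrt(8450 + 478/2988)*(1/3102) + (-34)**2*(1/8905)) + 8305) - 32609 = ((sqrt(8450 + 478*(1/2988))*(1/3102) + 1156*(1/8905)) + 8305) - 32609 = ((sqrt(8450 + 239/1494)*(1/3102) + 1156/8905) + 8305) - 32609 = ((sqrt(12624539/1494)*(1/3102) + 1156/8905) + 8305) - 32609 = (((sqrt(2095673474)/498)*(1/3102) + 1156/8905) + 8305) - 32609 = ((sqrt(2095673474)/1544796 + 1156/8905) + 8305) - 32609 = ((1156/8905 + sqrt(2095673474)/1544796) + 8305) - 32609 = (73957181/8905 + sqrt(2095673474)/1544796) - 32609 = -216425964/8905 + sqrt(2095673474)/1544796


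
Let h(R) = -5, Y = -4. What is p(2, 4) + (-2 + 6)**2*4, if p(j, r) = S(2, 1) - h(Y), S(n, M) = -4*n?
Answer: 61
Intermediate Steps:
p(j, r) = -3 (p(j, r) = -4*2 - 1*(-5) = -8 + 5 = -3)
p(2, 4) + (-2 + 6)**2*4 = -3 + (-2 + 6)**2*4 = -3 + 4**2*4 = -3 + 16*4 = -3 + 64 = 61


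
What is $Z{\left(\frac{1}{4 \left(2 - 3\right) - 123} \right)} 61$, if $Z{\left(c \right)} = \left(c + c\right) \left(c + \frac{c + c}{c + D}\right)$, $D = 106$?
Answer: $\frac{1673230}{217112469} \approx 0.0077067$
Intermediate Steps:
$Z{\left(c \right)} = 2 c \left(c + \frac{2 c}{106 + c}\right)$ ($Z{\left(c \right)} = \left(c + c\right) \left(c + \frac{c + c}{c + 106}\right) = 2 c \left(c + \frac{2 c}{106 + c}\right)$)
$Z{\left(\frac{1}{4 \left(2 - 3\right) - 123} \right)} 61 = \frac{2 \left(\frac{1}{4 \left(2 - 3\right) - 123}\right)^{2} \left(108 + \frac{1}{4 \left(2 - 3\right) - 123}\right)}{106 + \frac{1}{4 \left(2 - 3\right) - 123}} \cdot 61 = \frac{2 \left(\frac{1}{4 \left(-1\right) - 123}\right)^{2} \left(108 + \frac{1}{4 \left(-1\right) - 123}\right)}{106 + \frac{1}{4 \left(-1\right) - 123}} \cdot 61 = \frac{2 \left(\frac{1}{-4 - 123}\right)^{2} \left(108 + \frac{1}{-4 - 123}\right)}{106 + \frac{1}{-4 - 123}} \cdot 61 = \frac{2 \left(\frac{1}{-127}\right)^{2} \left(108 + \frac{1}{-127}\right)}{106 + \frac{1}{-127}} \cdot 61 = \frac{2 \left(- \frac{1}{127}\right)^{2} \left(108 - \frac{1}{127}\right)}{106 - \frac{1}{127}} \cdot 61 = 2 \cdot \frac{1}{16129} \frac{1}{\frac{13461}{127}} \cdot \frac{13715}{127} \cdot 61 = 2 \cdot \frac{1}{16129} \cdot \frac{127}{13461} \cdot \frac{13715}{127} \cdot 61 = \frac{27430}{217112469} \cdot 61 = \frac{1673230}{217112469}$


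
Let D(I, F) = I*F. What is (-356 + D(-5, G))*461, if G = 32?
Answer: -237876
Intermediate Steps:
D(I, F) = F*I
(-356 + D(-5, G))*461 = (-356 + 32*(-5))*461 = (-356 - 160)*461 = -516*461 = -237876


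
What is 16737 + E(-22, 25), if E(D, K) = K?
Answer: 16762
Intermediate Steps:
16737 + E(-22, 25) = 16737 + 25 = 16762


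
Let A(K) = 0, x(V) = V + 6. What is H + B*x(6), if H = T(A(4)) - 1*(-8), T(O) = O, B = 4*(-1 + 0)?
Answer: -40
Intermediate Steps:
x(V) = 6 + V
B = -4 (B = 4*(-1) = -4)
H = 8 (H = 0 - 1*(-8) = 0 + 8 = 8)
H + B*x(6) = 8 - 4*(6 + 6) = 8 - 4*12 = 8 - 48 = -40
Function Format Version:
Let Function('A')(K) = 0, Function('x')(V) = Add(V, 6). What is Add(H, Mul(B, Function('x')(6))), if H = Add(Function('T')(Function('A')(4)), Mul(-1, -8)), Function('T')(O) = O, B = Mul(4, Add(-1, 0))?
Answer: -40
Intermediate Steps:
Function('x')(V) = Add(6, V)
B = -4 (B = Mul(4, -1) = -4)
H = 8 (H = Add(0, Mul(-1, -8)) = Add(0, 8) = 8)
Add(H, Mul(B, Function('x')(6))) = Add(8, Mul(-4, Add(6, 6))) = Add(8, Mul(-4, 12)) = Add(8, -48) = -40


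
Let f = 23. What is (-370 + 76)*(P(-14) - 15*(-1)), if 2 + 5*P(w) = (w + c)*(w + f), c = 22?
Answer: -8526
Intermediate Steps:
P(w) = -⅖ + (22 + w)*(23 + w)/5 (P(w) = -⅖ + ((w + 22)*(w + 23))/5 = -⅖ + ((22 + w)*(23 + w))/5 = -⅖ + (22 + w)*(23 + w)/5)
(-370 + 76)*(P(-14) - 15*(-1)) = (-370 + 76)*((504/5 + 9*(-14) + (⅕)*(-14)²) - 15*(-1)) = -294*((504/5 - 126 + (⅕)*196) + 15) = -294*((504/5 - 126 + 196/5) + 15) = -294*(14 + 15) = -294*29 = -8526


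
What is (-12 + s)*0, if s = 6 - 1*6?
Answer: 0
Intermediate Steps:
s = 0 (s = 6 - 6 = 0)
(-12 + s)*0 = (-12 + 0)*0 = -12*0 = 0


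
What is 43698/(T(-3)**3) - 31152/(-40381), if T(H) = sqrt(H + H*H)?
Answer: 2832/3671 + 7283*sqrt(6)/6 ≈ 2974.0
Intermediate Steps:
T(H) = sqrt(H + H**2)
43698/(T(-3)**3) - 31152/(-40381) = 43698/((sqrt(-3*(1 - 3)))**3) - 31152/(-40381) = 43698/((sqrt(-3*(-2)))**3) - 31152*(-1/40381) = 43698/((sqrt(6))**3) + 2832/3671 = 43698/((6*sqrt(6))) + 2832/3671 = 43698*(sqrt(6)/36) + 2832/3671 = 7283*sqrt(6)/6 + 2832/3671 = 2832/3671 + 7283*sqrt(6)/6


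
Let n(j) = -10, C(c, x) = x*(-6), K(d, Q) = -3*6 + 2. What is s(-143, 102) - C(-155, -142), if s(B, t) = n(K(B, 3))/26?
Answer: -11081/13 ≈ -852.38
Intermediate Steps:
K(d, Q) = -16 (K(d, Q) = -18 + 2 = -16)
C(c, x) = -6*x
s(B, t) = -5/13 (s(B, t) = -10/26 = -10*1/26 = -5/13)
s(-143, 102) - C(-155, -142) = -5/13 - (-6)*(-142) = -5/13 - 1*852 = -5/13 - 852 = -11081/13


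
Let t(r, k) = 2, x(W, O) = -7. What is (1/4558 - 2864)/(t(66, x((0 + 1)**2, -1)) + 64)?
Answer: -13054111/300828 ≈ -43.394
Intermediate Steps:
(1/4558 - 2864)/(t(66, x((0 + 1)**2, -1)) + 64) = (1/4558 - 2864)/(2 + 64) = (1/4558 - 2864)/66 = -13054111/4558*1/66 = -13054111/300828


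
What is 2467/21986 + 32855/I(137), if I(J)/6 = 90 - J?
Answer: -180413584/1550013 ≈ -116.39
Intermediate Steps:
I(J) = 540 - 6*J (I(J) = 6*(90 - J) = 540 - 6*J)
2467/21986 + 32855/I(137) = 2467/21986 + 32855/(540 - 6*137) = 2467*(1/21986) + 32855/(540 - 822) = 2467/21986 + 32855/(-282) = 2467/21986 + 32855*(-1/282) = 2467/21986 - 32855/282 = -180413584/1550013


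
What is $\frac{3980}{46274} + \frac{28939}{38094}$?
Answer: $\frac{745368703}{881380878} \approx 0.84568$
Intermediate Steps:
$\frac{3980}{46274} + \frac{28939}{38094} = 3980 \cdot \frac{1}{46274} + 28939 \cdot \frac{1}{38094} = \frac{1990}{23137} + \frac{28939}{38094} = \frac{745368703}{881380878}$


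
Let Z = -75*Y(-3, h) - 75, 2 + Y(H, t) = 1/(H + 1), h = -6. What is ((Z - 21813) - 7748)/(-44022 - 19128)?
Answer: 58897/126300 ≈ 0.46633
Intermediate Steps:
Y(H, t) = -2 + 1/(1 + H) (Y(H, t) = -2 + 1/(H + 1) = -2 + 1/(1 + H))
Z = 225/2 (Z = -75*(-1 - 2*(-3))/(1 - 3) - 75 = -75*(-1 + 6)/(-2) - 75 = -(-75)*5/2 - 75 = -75*(-5/2) - 75 = 375/2 - 75 = 225/2 ≈ 112.50)
((Z - 21813) - 7748)/(-44022 - 19128) = ((225/2 - 21813) - 7748)/(-44022 - 19128) = (-43401/2 - 7748)/(-63150) = -58897/2*(-1/63150) = 58897/126300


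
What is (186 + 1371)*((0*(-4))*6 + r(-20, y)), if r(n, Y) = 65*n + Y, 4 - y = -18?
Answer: -1989846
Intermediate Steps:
y = 22 (y = 4 - 1*(-18) = 4 + 18 = 22)
r(n, Y) = Y + 65*n
(186 + 1371)*((0*(-4))*6 + r(-20, y)) = (186 + 1371)*((0*(-4))*6 + (22 + 65*(-20))) = 1557*(0*6 + (22 - 1300)) = 1557*(0 - 1278) = 1557*(-1278) = -1989846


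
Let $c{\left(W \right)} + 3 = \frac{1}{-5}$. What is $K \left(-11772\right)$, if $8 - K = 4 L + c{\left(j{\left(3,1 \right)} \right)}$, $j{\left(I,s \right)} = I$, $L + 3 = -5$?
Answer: $- \frac{2542752}{5} \approx -5.0855 \cdot 10^{5}$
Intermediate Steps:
$L = -8$ ($L = -3 - 5 = -8$)
$c{\left(W \right)} = - \frac{16}{5}$ ($c{\left(W \right)} = -3 + \frac{1}{-5} = -3 - \frac{1}{5} = - \frac{16}{5}$)
$K = \frac{216}{5}$ ($K = 8 - \left(4 \left(-8\right) - \frac{16}{5}\right) = 8 - \left(-32 - \frac{16}{5}\right) = 8 - - \frac{176}{5} = 8 + \frac{176}{5} = \frac{216}{5} \approx 43.2$)
$K \left(-11772\right) = \frac{216}{5} \left(-11772\right) = - \frac{2542752}{5}$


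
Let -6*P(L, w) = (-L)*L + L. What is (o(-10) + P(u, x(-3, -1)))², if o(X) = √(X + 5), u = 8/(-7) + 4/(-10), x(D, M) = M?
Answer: -6861524/1500625 + 1602*I*√5/1225 ≈ -4.5724 + 2.9242*I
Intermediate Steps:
u = -54/35 (u = 8*(-⅐) + 4*(-⅒) = -8/7 - ⅖ = -54/35 ≈ -1.5429)
o(X) = √(5 + X)
P(L, w) = -L/6 + L²/6 (P(L, w) = -((-L)*L + L)/6 = -(-L² + L)/6 = -(L - L²)/6 = -L/6 + L²/6)
(o(-10) + P(u, x(-3, -1)))² = (√(5 - 10) + (⅙)*(-54/35)*(-1 - 54/35))² = (√(-5) + (⅙)*(-54/35)*(-89/35))² = (I*√5 + 801/1225)² = (801/1225 + I*√5)²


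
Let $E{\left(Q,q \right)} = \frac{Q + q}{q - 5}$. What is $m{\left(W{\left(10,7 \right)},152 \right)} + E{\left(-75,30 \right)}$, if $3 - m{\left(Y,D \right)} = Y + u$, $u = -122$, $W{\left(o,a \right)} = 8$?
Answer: $\frac{576}{5} \approx 115.2$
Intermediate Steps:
$m{\left(Y,D \right)} = 125 - Y$ ($m{\left(Y,D \right)} = 3 - \left(Y - 122\right) = 3 - \left(-122 + Y\right) = 125 - Y$)
$E{\left(Q,q \right)} = \frac{Q + q}{-5 + q}$
$m{\left(W{\left(10,7 \right)},152 \right)} + E{\left(-75,30 \right)} = \left(125 - 8\right) + \frac{-75 + 30}{-5 + 30} = \left(125 - 8\right) + \frac{1}{25} \left(-45\right) = 117 + \frac{1}{25} \left(-45\right) = 117 - \frac{9}{5} = \frac{576}{5}$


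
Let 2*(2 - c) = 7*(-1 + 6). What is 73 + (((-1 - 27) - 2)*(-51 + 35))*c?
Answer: -7367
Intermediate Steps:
c = -31/2 (c = 2 - 7*(-1 + 6)/2 = 2 - 7*5/2 = 2 - 1/2*35 = 2 - 35/2 = -31/2 ≈ -15.500)
73 + (((-1 - 27) - 2)*(-51 + 35))*c = 73 + (((-1 - 27) - 2)*(-51 + 35))*(-31/2) = 73 + ((-28 - 2)*(-16))*(-31/2) = 73 - 30*(-16)*(-31/2) = 73 + 480*(-31/2) = 73 - 7440 = -7367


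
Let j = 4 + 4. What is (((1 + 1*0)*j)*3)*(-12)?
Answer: -288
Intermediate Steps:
j = 8
(((1 + 1*0)*j)*3)*(-12) = (((1 + 1*0)*8)*3)*(-12) = (((1 + 0)*8)*3)*(-12) = ((1*8)*3)*(-12) = (8*3)*(-12) = 24*(-12) = -288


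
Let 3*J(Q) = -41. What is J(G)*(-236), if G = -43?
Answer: 9676/3 ≈ 3225.3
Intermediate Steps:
J(Q) = -41/3 (J(Q) = (⅓)*(-41) = -41/3)
J(G)*(-236) = -41/3*(-236) = 9676/3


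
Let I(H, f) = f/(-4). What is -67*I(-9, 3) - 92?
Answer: -167/4 ≈ -41.750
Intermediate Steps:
I(H, f) = -f/4 (I(H, f) = f*(-¼) = -f/4)
-67*I(-9, 3) - 92 = -(-67)*3/4 - 92 = -67*(-¾) - 92 = 201/4 - 92 = -167/4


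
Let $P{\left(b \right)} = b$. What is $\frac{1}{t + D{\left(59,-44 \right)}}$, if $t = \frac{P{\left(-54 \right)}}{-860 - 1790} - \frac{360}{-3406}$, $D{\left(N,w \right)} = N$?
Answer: $\frac{2256475}{133416506} \approx 0.016913$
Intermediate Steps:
$t = \frac{284481}{2256475}$ ($t = - \frac{54}{-860 - 1790} - \frac{360}{-3406} = - \frac{54}{-2650} - - \frac{180}{1703} = \left(-54\right) \left(- \frac{1}{2650}\right) + \frac{180}{1703} = \frac{27}{1325} + \frac{180}{1703} = \frac{284481}{2256475} \approx 0.12607$)
$\frac{1}{t + D{\left(59,-44 \right)}} = \frac{1}{\frac{284481}{2256475} + 59} = \frac{1}{\frac{133416506}{2256475}} = \frac{2256475}{133416506}$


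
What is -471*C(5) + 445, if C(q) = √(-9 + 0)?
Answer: 445 - 1413*I ≈ 445.0 - 1413.0*I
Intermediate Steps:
C(q) = 3*I (C(q) = √(-9) = 3*I)
-471*C(5) + 445 = -1413*I + 445 = 445 - 1413*I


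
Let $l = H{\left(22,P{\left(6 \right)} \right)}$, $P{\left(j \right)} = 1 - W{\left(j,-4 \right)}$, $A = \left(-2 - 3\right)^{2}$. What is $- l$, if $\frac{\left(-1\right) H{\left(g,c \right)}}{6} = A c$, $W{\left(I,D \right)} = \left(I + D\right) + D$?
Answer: $450$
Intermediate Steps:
$W{\left(I,D \right)} = I + 2 D$ ($W{\left(I,D \right)} = \left(D + I\right) + D = I + 2 D$)
$A = 25$ ($A = \left(-5\right)^{2} = 25$)
$P{\left(j \right)} = 9 - j$ ($P{\left(j \right)} = 1 - \left(j + 2 \left(-4\right)\right) = 1 - \left(j - 8\right) = 1 - \left(-8 + j\right) = 9 - j$)
$H{\left(g,c \right)} = - 150 c$ ($H{\left(g,c \right)} = - 6 \cdot 25 c = - 150 c$)
$l = -450$ ($l = - 150 \left(9 - 6\right) = \left(-150\right) 3 = -450$)
$- l = \left(-1\right) \left(-450\right) = 450$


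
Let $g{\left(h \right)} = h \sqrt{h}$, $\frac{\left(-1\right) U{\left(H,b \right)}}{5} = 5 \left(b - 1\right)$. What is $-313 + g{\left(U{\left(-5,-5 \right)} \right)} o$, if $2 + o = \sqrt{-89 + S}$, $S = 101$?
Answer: $-313 - 1500 \sqrt{6} \left(1 - \sqrt{3}\right) \approx 2376.7$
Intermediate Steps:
$U{\left(H,b \right)} = 25 - 25 b$ ($U{\left(H,b \right)} = - 5 \cdot 5 \left(b - 1\right) = - 5 \cdot 5 \left(-1 + b\right) = - 5 \left(-5 + 5 b\right) = 25 - 25 b$)
$o = -2 + 2 \sqrt{3}$ ($o = -2 + \sqrt{-89 + 101} = -2 + \sqrt{12} = -2 + 2 \sqrt{3} \approx 1.4641$)
$g{\left(h \right)} = h^{\frac{3}{2}}$
$-313 + g{\left(U{\left(-5,-5 \right)} \right)} o = -313 + \left(25 - -125\right)^{\frac{3}{2}} \left(-2 + 2 \sqrt{3}\right) = -313 + \left(25 + 125\right)^{\frac{3}{2}} \left(-2 + 2 \sqrt{3}\right) = -313 + 150^{\frac{3}{2}} \left(-2 + 2 \sqrt{3}\right) = -313 + 750 \sqrt{6} \left(-2 + 2 \sqrt{3}\right)$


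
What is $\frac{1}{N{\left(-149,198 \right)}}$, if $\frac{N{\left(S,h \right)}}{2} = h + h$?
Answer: $\frac{1}{792} \approx 0.0012626$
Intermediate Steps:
$N{\left(S,h \right)} = 4 h$ ($N{\left(S,h \right)} = 2 \left(h + h\right) = 2 \cdot 2 h = 4 h$)
$\frac{1}{N{\left(-149,198 \right)}} = \frac{1}{4 \cdot 198} = \frac{1}{792}$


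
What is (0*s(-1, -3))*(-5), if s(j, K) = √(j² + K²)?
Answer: 0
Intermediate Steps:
s(j, K) = √(K² + j²)
(0*s(-1, -3))*(-5) = (0*√((-3)² + (-1)²))*(-5) = (0*√(9 + 1))*(-5) = (0*√10)*(-5) = 0*(-5) = 0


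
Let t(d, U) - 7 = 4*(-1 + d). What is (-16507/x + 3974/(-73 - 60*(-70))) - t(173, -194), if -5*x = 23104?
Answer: -65835957319/95350208 ≈ -690.46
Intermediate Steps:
x = -23104/5 (x = -⅕*23104 = -23104/5 ≈ -4620.8)
t(d, U) = 3 + 4*d (t(d, U) = 7 + 4*(-1 + d) = 7 + (-4 + 4*d) = 3 + 4*d)
(-16507/x + 3974/(-73 - 60*(-70))) - t(173, -194) = (-16507/(-23104/5) + 3974/(-73 - 60*(-70))) - (3 + 4*173) = (-16507*(-5/23104) + 3974/(-73 + 4200)) - (3 + 692) = (82535/23104 + 3974/4127) - 1*695 = (82535/23104 + 3974*(1/4127)) - 695 = (82535/23104 + 3974/4127) - 695 = 432437241/95350208 - 695 = -65835957319/95350208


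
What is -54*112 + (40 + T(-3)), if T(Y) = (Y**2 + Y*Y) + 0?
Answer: -5990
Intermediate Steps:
T(Y) = 2*Y**2 (T(Y) = (Y**2 + Y**2) + 0 = 2*Y**2 + 0 = 2*Y**2)
-54*112 + (40 + T(-3)) = -54*112 + (40 + 2*(-3)**2) = -6048 + (40 + 2*9) = -6048 + (40 + 18) = -6048 + 58 = -5990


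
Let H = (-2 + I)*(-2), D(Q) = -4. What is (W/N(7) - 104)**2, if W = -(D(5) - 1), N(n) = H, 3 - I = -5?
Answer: 1570009/144 ≈ 10903.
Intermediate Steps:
I = 8 (I = 3 - 1*(-5) = 3 + 5 = 8)
H = -12 (H = (-2 + 8)*(-2) = 6*(-2) = -12)
N(n) = -12
W = 5 (W = -(-4 - 1) = -1*(-5) = 5)
(W/N(7) - 104)**2 = (5/(-12) - 104)**2 = (5*(-1/12) - 104)**2 = (-5/12 - 104)**2 = (-1253/12)**2 = 1570009/144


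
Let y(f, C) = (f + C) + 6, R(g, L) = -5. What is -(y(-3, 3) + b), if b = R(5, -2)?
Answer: -1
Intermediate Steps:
y(f, C) = 6 + C + f (y(f, C) = (C + f) + 6 = 6 + C + f)
b = -5
-(y(-3, 3) + b) = -((6 + 3 - 3) - 5) = -(6 - 5) = -1*1 = -1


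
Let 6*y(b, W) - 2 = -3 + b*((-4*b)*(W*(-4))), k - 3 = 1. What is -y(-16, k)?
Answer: -5461/2 ≈ -2730.5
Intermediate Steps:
k = 4 (k = 3 + 1 = 4)
y(b, W) = -⅙ + 8*W*b²/3 (y(b, W) = ⅓ + (-3 + b*((-4*b)*(W*(-4))))/6 = ⅓ + (-3 + b*((-4*b)*(-4*W)))/6 = ⅓ + (-3 + b*(16*W*b))/6 = ⅓ + (-3 + 16*W*b²)/6 = ⅓ + (-½ + 8*W*b²/3) = -⅙ + 8*W*b²/3)
-y(-16, k) = -(-⅙ + (8/3)*4*(-16)²) = -(-⅙ + (8/3)*4*256) = -(-⅙ + 8192/3) = -1*5461/2 = -5461/2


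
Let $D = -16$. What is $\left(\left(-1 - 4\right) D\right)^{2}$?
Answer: $6400$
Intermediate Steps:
$\left(\left(-1 - 4\right) D\right)^{2} = \left(\left(-1 - 4\right) \left(-16\right)\right)^{2} = \left(\left(-5\right) \left(-16\right)\right)^{2} = 80^{2} = 6400$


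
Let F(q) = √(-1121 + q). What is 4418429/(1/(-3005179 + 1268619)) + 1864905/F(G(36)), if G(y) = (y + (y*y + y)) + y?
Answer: -7672867064240 + 1864905*√283/283 ≈ -7.6729e+12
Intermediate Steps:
G(y) = y² + 3*y (G(y) = (y + (y² + y)) + y = (y + (y + y²)) + y = (y² + 2*y) + y = y² + 3*y)
4418429/(1/(-3005179 + 1268619)) + 1864905/F(G(36)) = 4418429/(1/(-3005179 + 1268619)) + 1864905/(√(-1121 + 36*(3 + 36))) = 4418429/(1/(-1736560)) + 1864905/(√(-1121 + 36*39)) = 4418429/(-1/1736560) + 1864905/(√(-1121 + 1404)) = 4418429*(-1736560) + 1864905/(√283) = -7672867064240 + 1864905*(√283/283) = -7672867064240 + 1864905*√283/283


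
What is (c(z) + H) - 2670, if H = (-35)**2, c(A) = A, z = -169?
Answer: -1614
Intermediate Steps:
H = 1225
(c(z) + H) - 2670 = (-169 + 1225) - 2670 = 1056 - 2670 = -1614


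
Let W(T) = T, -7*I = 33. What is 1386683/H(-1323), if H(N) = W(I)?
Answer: -9706781/33 ≈ -2.9415e+5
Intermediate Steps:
I = -33/7 (I = -1/7*33 = -33/7 ≈ -4.7143)
H(N) = -33/7
1386683/H(-1323) = 1386683/(-33/7) = 1386683*(-7/33) = -9706781/33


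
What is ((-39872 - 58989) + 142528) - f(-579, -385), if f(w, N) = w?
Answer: 44246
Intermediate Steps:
((-39872 - 58989) + 142528) - f(-579, -385) = ((-39872 - 58989) + 142528) - 1*(-579) = (-98861 + 142528) + 579 = 43667 + 579 = 44246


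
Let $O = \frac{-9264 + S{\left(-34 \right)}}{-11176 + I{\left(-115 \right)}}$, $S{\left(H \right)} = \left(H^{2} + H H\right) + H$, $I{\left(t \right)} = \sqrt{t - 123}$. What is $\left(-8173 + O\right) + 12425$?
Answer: $\frac{265583270732}{62451607} + \frac{3493 i \sqrt{238}}{62451607} \approx 4252.6 + 0.00086287 i$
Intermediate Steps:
$I{\left(t \right)} = \sqrt{-123 + t}$
$S{\left(H \right)} = H + 2 H^{2}$ ($S{\left(H \right)} = \left(H^{2} + H^{2}\right) + H = 2 H^{2} + H = H + 2 H^{2}$)
$O = - \frac{6986}{-11176 + i \sqrt{238}}$ ($O = \frac{-9264 - 34 \left(1 + 2 \left(-34\right)\right)}{-11176 + \sqrt{-123 - 115}} = \frac{-9264 - 34 \left(1 - 68\right)}{-11176 + \sqrt{-238}} = \frac{-9264 - -2278}{-11176 + i \sqrt{238}} = \frac{-9264 + 2278}{-11176 + i \sqrt{238}} = - \frac{6986}{-11176 + i \sqrt{238}} \approx 0.62509 + 0.00086287 i$)
$\left(-8173 + O\right) + 12425 = \left(-8173 + \left(\frac{39037768}{62451607} + \frac{3493 i \sqrt{238}}{62451607}\right)\right) + 12425 = \left(- \frac{510377946243}{62451607} + \frac{3493 i \sqrt{238}}{62451607}\right) + 12425 = \frac{265583270732}{62451607} + \frac{3493 i \sqrt{238}}{62451607}$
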